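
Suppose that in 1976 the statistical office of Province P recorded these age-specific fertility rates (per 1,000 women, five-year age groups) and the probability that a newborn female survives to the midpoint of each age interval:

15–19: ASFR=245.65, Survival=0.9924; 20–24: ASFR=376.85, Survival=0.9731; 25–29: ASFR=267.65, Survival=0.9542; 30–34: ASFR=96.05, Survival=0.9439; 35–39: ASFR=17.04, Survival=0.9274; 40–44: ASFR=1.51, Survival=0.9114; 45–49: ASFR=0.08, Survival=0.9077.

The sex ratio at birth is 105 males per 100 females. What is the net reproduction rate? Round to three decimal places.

2.375

Proportion female at birth = 100 / (100 + 105) = 0.48780.
Survival-weighted fertility by age (5·fₓ·Sₓ):
  15–19: 5 × 245.65/1000 × 0.9924 = 1.21892
  20–24: 5 × 376.85/1000 × 0.9731 = 1.83356
  25–29: 5 × 267.65/1000 × 0.9542 = 1.27696
  30–34: 5 × 96.05/1000 × 0.9439 = 0.45331
  35–39: 5 × 17.04/1000 × 0.9274 = 0.07901
  40–44: 5 × 1.51/1000 × 0.9114 = 0.00688
  45–49: 5 × 0.08/1000 × 0.9077 = 0.00036
Sum = 4.86900
NRR = 0.48780 × 4.86900 = 2.37510
NRR > 1, so each generation more than replaces itself.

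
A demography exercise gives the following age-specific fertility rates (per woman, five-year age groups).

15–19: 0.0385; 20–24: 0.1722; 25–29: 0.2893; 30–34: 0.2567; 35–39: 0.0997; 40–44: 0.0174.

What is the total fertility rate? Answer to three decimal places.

Sum of ASFRs = 0.0385 + 0.1722 + 0.2893 + 0.2567 + 0.0997 + 0.0174 = 0.8738
TFR = 5 × 0.8738 = 4.369

4.369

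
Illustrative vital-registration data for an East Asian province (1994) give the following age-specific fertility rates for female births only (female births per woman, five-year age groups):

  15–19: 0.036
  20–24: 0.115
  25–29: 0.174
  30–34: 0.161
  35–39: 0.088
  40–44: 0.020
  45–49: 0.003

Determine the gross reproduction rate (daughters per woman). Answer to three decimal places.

Sum of female ASFRs = 0.036 + 0.115 + 0.174 + 0.161 + 0.088 + 0.020 + 0.003 = 0.597
GRR = 5 × 0.597 = 2.985

2.985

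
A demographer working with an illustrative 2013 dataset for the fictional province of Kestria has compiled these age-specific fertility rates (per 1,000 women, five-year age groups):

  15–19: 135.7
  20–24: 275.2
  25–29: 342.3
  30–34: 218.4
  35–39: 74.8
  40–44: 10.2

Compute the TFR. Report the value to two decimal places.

Sum of ASFRs = 135.7 + 275.2 + 342.3 + 218.4 + 74.8 + 10.2 = 1056.6
TFR = 5 × 1056.6 / 1000 = 5.283

5.28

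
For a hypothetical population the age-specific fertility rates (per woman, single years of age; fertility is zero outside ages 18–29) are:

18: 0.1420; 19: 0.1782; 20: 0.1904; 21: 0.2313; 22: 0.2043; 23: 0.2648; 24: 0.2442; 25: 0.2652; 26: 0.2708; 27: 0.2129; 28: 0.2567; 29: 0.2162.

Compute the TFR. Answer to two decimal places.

Sum of ASFRs = 0.1420 + 0.1782 + 0.1904 + 0.2313 + 0.2043 + 0.2648 + 0.2442 + 0.2652 + 0.2708 + 0.2129 + 0.2567 + 0.2162 = 2.6770
TFR = 2.677

2.68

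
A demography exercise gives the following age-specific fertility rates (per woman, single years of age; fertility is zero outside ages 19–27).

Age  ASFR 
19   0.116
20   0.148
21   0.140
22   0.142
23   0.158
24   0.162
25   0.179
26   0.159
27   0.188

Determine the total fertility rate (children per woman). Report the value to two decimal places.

1.39

Sum of ASFRs = 0.116 + 0.148 + 0.140 + 0.142 + 0.158 + 0.162 + 0.179 + 0.159 + 0.188 = 1.392
TFR = 1.392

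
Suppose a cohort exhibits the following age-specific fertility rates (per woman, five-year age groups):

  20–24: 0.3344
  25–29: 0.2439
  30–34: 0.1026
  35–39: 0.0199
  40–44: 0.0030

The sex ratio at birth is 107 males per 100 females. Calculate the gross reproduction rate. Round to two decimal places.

1.70

Proportion female at birth = 100 / (100 + 107) = 0.48309.
Sum of ASFRs = 0.3344 + 0.2439 + 0.1026 + 0.0199 + 0.0030 = 0.7038
TFR = 5 × 0.7038 = 3.519
GRR = 0.48309 × 3.519 = 1.69999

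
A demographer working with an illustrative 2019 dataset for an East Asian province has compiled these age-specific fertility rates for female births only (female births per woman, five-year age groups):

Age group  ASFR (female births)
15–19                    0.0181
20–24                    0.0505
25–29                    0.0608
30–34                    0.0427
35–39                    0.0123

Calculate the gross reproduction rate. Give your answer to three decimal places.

0.922

Sum of female ASFRs = 0.0181 + 0.0505 + 0.0608 + 0.0427 + 0.0123 = 0.1844
GRR = 5 × 0.1844 = 0.922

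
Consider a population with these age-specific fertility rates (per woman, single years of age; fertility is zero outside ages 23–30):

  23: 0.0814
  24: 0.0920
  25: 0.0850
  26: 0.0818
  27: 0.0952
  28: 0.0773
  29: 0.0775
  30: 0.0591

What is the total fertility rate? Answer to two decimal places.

Sum of ASFRs = 0.0814 + 0.0920 + 0.0850 + 0.0818 + 0.0952 + 0.0773 + 0.0775 + 0.0591 = 0.6493
TFR = 0.6493

0.65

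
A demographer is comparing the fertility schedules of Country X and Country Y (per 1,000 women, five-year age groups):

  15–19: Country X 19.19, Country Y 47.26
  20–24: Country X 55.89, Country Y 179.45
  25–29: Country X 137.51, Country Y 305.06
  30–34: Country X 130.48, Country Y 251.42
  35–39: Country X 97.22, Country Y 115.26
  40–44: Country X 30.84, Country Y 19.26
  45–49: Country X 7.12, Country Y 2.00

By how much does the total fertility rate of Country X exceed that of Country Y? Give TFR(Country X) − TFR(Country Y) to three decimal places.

Country X:
  Sum of ASFRs = 19.19 + 55.89 + 137.51 + 130.48 + 97.22 + 30.84 + 7.12 = 478.25
  TFR = 5 × 478.25 / 1000 = 2.39125
Country Y:
  Sum of ASFRs = 47.26 + 179.45 + 305.06 + 251.42 + 115.26 + 19.26 + 2.00 = 919.71
  TFR = 5 × 919.71 / 1000 = 4.59855
Difference = 2.39125 − 4.59855 = -2.2073

-2.207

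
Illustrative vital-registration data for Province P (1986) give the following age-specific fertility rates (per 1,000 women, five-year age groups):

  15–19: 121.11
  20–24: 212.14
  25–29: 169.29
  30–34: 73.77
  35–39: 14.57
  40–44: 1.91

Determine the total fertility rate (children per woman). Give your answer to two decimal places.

Sum of ASFRs = 121.11 + 212.14 + 169.29 + 73.77 + 14.57 + 1.91 = 592.79
TFR = 5 × 592.79 / 1000 = 2.96395

2.96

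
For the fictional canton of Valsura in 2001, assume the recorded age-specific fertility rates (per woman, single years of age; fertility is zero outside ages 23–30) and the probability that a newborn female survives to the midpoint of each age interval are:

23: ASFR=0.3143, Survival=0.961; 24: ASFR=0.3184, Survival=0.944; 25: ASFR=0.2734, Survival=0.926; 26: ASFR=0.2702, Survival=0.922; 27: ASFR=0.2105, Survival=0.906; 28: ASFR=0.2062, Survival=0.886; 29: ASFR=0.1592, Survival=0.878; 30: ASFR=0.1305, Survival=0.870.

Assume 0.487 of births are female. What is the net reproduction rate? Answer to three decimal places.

0.843

Proportion female at birth = 0.487.
Per-age-group product (1 × ASFR × survival probability):
  23: 1 × 0.3143 × 0.961 = 0.30204
  24: 1 × 0.3184 × 0.944 = 0.30057
  25: 1 × 0.2734 × 0.926 = 0.25317
  26: 1 × 0.2702 × 0.922 = 0.24912
  27: 1 × 0.2105 × 0.906 = 0.19071
  28: 1 × 0.2062 × 0.886 = 0.18269
  29: 1 × 0.1592 × 0.878 = 0.13978
  30: 1 × 0.1305 × 0.870 = 0.11354
Sum = 1.73162
NRR = 0.487 × 1.73162 = 0.84330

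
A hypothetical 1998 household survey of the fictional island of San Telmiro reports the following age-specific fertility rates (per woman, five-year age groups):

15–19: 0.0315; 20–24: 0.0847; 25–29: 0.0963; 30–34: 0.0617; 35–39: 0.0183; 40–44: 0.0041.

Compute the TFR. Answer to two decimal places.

Sum of ASFRs = 0.0315 + 0.0847 + 0.0963 + 0.0617 + 0.0183 + 0.0041 = 0.2966
TFR = 5 × 0.2966 = 1.483

1.48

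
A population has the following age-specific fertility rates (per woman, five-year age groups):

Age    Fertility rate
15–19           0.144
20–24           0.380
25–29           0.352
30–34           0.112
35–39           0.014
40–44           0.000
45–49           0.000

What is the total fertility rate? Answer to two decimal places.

Sum of ASFRs = 0.144 + 0.380 + 0.352 + 0.112 + 0.014 + 0.000 + 0.000 = 1.002
TFR = 5 × 1.002 = 5.01

5.01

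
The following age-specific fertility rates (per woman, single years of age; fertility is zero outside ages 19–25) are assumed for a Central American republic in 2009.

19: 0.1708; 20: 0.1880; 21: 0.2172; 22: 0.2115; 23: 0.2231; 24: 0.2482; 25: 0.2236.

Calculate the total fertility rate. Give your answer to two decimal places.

1.48

Sum of ASFRs = 0.1708 + 0.1880 + 0.2172 + 0.2115 + 0.2231 + 0.2482 + 0.2236 = 1.4824
TFR = 1.4824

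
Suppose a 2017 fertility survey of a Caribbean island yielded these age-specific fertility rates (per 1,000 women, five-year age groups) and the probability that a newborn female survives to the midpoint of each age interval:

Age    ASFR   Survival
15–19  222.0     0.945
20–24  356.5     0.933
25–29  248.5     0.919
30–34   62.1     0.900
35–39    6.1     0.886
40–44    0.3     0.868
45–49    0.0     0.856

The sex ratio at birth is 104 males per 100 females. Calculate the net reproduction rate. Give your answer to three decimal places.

Proportion female at birth = 100 / (100 + 104) = 0.49020.
Survival-weighted fertility by age (5·fₓ·Sₓ):
  15–19: 5 × 222.0/1000 × 0.945 = 1.04895
  20–24: 5 × 356.5/1000 × 0.933 = 1.66307
  25–29: 5 × 248.5/1000 × 0.919 = 1.14186
  30–34: 5 × 62.1/1000 × 0.900 = 0.27945
  35–39: 5 × 6.1/1000 × 0.886 = 0.02702
  40–44: 5 × 0.3/1000 × 0.868 = 0.00130
  45–49: 5 × 0.0/1000 × 0.856 = 0.00000
Sum = 4.16165
NRR = 0.49020 × 4.16165 = 2.04004
NRR > 1, so each generation more than replaces itself.

2.040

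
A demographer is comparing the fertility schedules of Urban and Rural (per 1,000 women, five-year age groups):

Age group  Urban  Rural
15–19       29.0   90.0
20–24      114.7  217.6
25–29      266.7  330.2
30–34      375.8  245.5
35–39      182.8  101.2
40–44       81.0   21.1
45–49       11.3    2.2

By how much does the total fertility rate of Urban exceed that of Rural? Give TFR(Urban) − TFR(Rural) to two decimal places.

Urban:
  Sum of ASFRs = 29.0 + 114.7 + 266.7 + 375.8 + 182.8 + 81.0 + 11.3 = 1061.3
  TFR = 5 × 1061.3 / 1000 = 5.3065
Rural:
  Sum of ASFRs = 90.0 + 217.6 + 330.2 + 245.5 + 101.2 + 21.1 + 2.2 = 1007.8
  TFR = 5 × 1007.8 / 1000 = 5.039
Difference = 5.3065 − 5.039 = 0.2675

0.27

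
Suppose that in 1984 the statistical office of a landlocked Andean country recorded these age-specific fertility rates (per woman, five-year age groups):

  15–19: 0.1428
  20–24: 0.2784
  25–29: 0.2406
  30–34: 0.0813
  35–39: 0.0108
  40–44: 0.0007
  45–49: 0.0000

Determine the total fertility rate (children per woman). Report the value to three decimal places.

Sum of ASFRs = 0.1428 + 0.2784 + 0.2406 + 0.0813 + 0.0108 + 0.0007 + 0.0000 = 0.7546
TFR = 5 × 0.7546 = 3.773

3.773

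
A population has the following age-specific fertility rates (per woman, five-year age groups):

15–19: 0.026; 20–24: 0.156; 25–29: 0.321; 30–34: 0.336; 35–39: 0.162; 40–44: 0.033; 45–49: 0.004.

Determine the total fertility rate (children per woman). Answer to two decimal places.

Sum of ASFRs = 0.026 + 0.156 + 0.321 + 0.336 + 0.162 + 0.033 + 0.004 = 1.038
TFR = 5 × 1.038 = 5.19

5.19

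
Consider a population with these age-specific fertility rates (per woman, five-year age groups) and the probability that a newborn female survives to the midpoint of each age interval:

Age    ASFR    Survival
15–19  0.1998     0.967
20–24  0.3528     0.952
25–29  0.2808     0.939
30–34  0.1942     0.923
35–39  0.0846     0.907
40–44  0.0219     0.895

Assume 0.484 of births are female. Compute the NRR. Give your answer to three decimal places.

Proportion female at birth = 0.484.
Each age group contributes 5 × ASFR × survival:
  15–19: 5 × 0.1998 × 0.967 = 0.96603
  20–24: 5 × 0.3528 × 0.952 = 1.67933
  25–29: 5 × 0.2808 × 0.939 = 1.31836
  30–34: 5 × 0.1942 × 0.923 = 0.89623
  35–39: 5 × 0.0846 × 0.907 = 0.38366
  40–44: 5 × 0.0219 × 0.895 = 0.09800
Sum = 5.34161
NRR = 0.484 × 5.34161 = 2.58534

2.585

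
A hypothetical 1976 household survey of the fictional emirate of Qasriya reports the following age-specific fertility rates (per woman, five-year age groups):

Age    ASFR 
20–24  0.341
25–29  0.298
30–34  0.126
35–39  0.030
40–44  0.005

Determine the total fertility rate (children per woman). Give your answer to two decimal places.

Sum of ASFRs = 0.341 + 0.298 + 0.126 + 0.030 + 0.005 = 0.800
TFR = 5 × 0.800 = 4

4.00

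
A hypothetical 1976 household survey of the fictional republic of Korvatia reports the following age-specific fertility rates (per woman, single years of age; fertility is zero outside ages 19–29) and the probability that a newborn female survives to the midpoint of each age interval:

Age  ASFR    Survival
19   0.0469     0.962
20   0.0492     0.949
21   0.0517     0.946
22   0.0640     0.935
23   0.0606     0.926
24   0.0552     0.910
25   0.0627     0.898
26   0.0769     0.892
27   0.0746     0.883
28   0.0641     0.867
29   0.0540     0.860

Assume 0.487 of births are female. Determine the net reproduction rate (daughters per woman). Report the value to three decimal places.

Proportion female at birth = 0.487.
Per-age-group product (1 × ASFR × survival probability):
  19: 1 × 0.0469 × 0.962 = 0.04512
  20: 1 × 0.0492 × 0.949 = 0.04669
  21: 1 × 0.0517 × 0.946 = 0.04891
  22: 1 × 0.0640 × 0.935 = 0.05984
  23: 1 × 0.0606 × 0.926 = 0.05612
  24: 1 × 0.0552 × 0.910 = 0.05023
  25: 1 × 0.0627 × 0.898 = 0.05630
  26: 1 × 0.0769 × 0.892 = 0.06859
  27: 1 × 0.0746 × 0.883 = 0.06587
  28: 1 × 0.0641 × 0.867 = 0.05557
  29: 1 × 0.0540 × 0.860 = 0.04644
Sum = 0.59968
NRR = 0.487 × 0.59968 = 0.29204

0.292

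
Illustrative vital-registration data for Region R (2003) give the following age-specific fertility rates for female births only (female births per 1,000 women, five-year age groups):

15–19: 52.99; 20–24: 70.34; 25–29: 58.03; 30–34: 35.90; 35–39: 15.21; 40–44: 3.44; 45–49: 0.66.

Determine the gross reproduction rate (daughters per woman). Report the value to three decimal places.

Sum of female ASFRs = 52.99 + 70.34 + 58.03 + 35.90 + 15.21 + 3.44 + 0.66 = 236.57
GRR = 5 × 236.57 / 1000 = 1.18285

1.183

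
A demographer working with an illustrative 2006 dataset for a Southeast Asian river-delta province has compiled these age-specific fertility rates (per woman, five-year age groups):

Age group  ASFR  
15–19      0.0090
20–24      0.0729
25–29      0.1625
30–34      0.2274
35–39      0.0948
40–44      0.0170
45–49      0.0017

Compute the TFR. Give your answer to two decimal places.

2.93

Sum of ASFRs = 0.0090 + 0.0729 + 0.1625 + 0.2274 + 0.0948 + 0.0170 + 0.0017 = 0.5853
TFR = 5 × 0.5853 = 2.9265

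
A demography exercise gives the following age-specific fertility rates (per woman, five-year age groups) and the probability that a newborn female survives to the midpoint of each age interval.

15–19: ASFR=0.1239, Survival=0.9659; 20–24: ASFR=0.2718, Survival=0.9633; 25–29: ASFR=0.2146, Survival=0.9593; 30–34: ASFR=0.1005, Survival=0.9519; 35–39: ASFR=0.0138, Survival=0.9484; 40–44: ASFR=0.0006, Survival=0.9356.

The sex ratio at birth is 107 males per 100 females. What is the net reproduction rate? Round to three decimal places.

1.683

Proportion female at birth = 100 / (100 + 107) = 0.48309.
Survival-weighted fertility by age (5·fₓ·Sₓ):
  15–19: 5 × 0.1239 × 0.9659 = 0.59838
  20–24: 5 × 0.2718 × 0.9633 = 1.30912
  25–29: 5 × 0.2146 × 0.9593 = 1.02933
  30–34: 5 × 0.1005 × 0.9519 = 0.47833
  35–39: 5 × 0.0138 × 0.9484 = 0.06544
  40–44: 5 × 0.0006 × 0.9356 = 0.00281
Sum = 3.48341
NRR = 0.48309 × 3.48341 = 1.68280
An NRR exceeding 1 indicates intrinsic growth under these rates.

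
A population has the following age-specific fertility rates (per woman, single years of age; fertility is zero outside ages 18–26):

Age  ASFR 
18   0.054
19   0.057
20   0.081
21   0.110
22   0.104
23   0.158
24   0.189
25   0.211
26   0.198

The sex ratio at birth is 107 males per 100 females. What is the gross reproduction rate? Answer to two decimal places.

Proportion female at birth = 100 / (100 + 107) = 0.48309.
Sum of ASFRs = 0.054 + 0.057 + 0.081 + 0.110 + 0.104 + 0.158 + 0.189 + 0.211 + 0.198 = 1.162
TFR = 1.162
GRR = 0.48309 × 1.162 = 0.56135

0.56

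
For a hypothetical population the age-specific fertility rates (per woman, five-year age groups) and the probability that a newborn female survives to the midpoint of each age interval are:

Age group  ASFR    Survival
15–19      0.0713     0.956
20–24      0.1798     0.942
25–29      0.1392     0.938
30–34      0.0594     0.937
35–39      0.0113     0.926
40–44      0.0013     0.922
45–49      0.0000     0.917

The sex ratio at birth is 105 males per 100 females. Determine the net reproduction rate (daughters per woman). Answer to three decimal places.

1.062

Proportion female at birth = 100 / (100 + 105) = 0.48780.
Weighting each age-specific rate by interval width and survival:
  15–19: 5 × 0.0713 × 0.956 = 0.34081
  20–24: 5 × 0.1798 × 0.942 = 0.84686
  25–29: 5 × 0.1392 × 0.938 = 0.65285
  30–34: 5 × 0.0594 × 0.937 = 0.27829
  35–39: 5 × 0.0113 × 0.926 = 0.05232
  40–44: 5 × 0.0013 × 0.922 = 0.00599
  45–49: 5 × 0.0000 × 0.917 = 0.00000
Sum = 2.17712
NRR = 0.48780 × 2.17712 = 1.06200
An NRR exceeding 1 indicates intrinsic growth under these rates.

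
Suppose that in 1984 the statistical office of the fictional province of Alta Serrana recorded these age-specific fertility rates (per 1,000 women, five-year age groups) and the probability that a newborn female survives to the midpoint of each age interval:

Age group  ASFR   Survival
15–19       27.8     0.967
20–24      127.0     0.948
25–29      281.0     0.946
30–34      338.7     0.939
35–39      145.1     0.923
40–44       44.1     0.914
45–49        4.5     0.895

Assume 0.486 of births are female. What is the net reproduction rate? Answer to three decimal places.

2.210

Proportion female at birth = 0.486.
Per-age-group product (5 × ASFR × survival probability):
  15–19: 5 × 27.8/1000 × 0.967 = 0.13441
  20–24: 5 × 127.0/1000 × 0.948 = 0.60198
  25–29: 5 × 281.0/1000 × 0.946 = 1.32913
  30–34: 5 × 338.7/1000 × 0.939 = 1.59020
  35–39: 5 × 145.1/1000 × 0.923 = 0.66964
  40–44: 5 × 44.1/1000 × 0.914 = 0.20154
  45–49: 5 × 4.5/1000 × 0.895 = 0.02014
Sum = 4.54704
NRR = 0.486 × 4.54704 = 2.20986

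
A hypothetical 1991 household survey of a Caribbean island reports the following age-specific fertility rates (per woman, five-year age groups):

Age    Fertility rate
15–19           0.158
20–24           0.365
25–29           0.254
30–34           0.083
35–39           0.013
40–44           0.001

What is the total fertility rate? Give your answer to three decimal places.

Sum of ASFRs = 0.158 + 0.365 + 0.254 + 0.083 + 0.013 + 0.001 = 0.874
TFR = 5 × 0.874 = 4.37

4.370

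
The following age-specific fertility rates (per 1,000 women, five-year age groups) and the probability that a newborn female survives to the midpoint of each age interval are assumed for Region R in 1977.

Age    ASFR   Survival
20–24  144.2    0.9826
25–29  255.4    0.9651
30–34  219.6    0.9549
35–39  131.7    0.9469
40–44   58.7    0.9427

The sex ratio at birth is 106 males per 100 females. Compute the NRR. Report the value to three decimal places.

Proportion female at birth = 100 / (100 + 106) = 0.48544.
Weighting each age-specific rate by interval width and survival:
  20–24: 5 × 144.2/1000 × 0.9826 = 0.70845
  25–29: 5 × 255.4/1000 × 0.9651 = 1.23243
  30–34: 5 × 219.6/1000 × 0.9549 = 1.04848
  35–39: 5 × 131.7/1000 × 0.9469 = 0.62353
  40–44: 5 × 58.7/1000 × 0.9427 = 0.27668
Sum = 3.88957
NRR = 0.48544 × 3.88957 = 1.88815

1.888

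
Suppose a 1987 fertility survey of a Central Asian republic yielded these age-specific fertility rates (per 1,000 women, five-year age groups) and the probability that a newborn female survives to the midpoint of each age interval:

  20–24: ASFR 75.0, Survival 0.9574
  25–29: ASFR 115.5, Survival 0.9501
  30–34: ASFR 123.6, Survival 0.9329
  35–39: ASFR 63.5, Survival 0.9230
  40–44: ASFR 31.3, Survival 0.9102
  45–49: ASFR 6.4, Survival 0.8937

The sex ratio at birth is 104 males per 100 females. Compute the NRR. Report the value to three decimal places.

0.955

Proportion female at birth = 100 / (100 + 104) = 0.49020.
Weighting each age-specific rate by interval width and survival:
  20–24: 5 × 75.0/1000 × 0.9574 = 0.35903
  25–29: 5 × 115.5/1000 × 0.9501 = 0.54868
  30–34: 5 × 123.6/1000 × 0.9329 = 0.57653
  35–39: 5 × 63.5/1000 × 0.9230 = 0.29305
  40–44: 5 × 31.3/1000 × 0.9102 = 0.14245
  45–49: 5 × 6.4/1000 × 0.8937 = 0.02860
Sum = 1.94834
NRR = 0.49020 × 1.94834 = 0.95508
An NRR under 1 implies long-run decline under these rates.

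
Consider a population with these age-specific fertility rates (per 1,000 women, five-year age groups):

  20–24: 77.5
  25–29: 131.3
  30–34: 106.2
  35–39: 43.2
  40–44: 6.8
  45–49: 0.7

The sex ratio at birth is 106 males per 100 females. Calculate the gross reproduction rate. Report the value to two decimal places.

0.89

Proportion female at birth = 100 / (100 + 106) = 0.48544.
Sum of ASFRs = 77.5 + 131.3 + 106.2 + 43.2 + 6.8 + 0.7 = 365.7
TFR = 5 × 365.7 / 1000 = 1.8285
GRR = 0.48544 × 1.8285 = 0.88763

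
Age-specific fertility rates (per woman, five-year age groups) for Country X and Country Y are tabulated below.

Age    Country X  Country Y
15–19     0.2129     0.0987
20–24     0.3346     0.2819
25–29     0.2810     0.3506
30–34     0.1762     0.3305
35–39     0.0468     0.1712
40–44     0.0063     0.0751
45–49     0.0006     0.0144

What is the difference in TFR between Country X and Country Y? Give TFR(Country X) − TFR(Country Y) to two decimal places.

Country X:
  Sum of ASFRs = 0.2129 + 0.3346 + 0.2810 + 0.1762 + 0.0468 + 0.0063 + 0.0006 = 1.0584
  TFR = 5 × 1.0584 = 5.292
Country Y:
  Sum of ASFRs = 0.0987 + 0.2819 + 0.3506 + 0.3305 + 0.1712 + 0.0751 + 0.0144 = 1.3224
  TFR = 5 × 1.3224 = 6.612
Difference = 5.292 − 6.612 = -1.32

-1.32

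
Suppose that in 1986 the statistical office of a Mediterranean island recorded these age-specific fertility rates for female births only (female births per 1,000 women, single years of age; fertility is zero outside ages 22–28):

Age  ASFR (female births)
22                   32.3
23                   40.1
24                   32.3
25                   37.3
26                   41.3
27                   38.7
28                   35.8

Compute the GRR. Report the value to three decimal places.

0.258

Sum of female ASFRs = 32.3 + 40.1 + 32.3 + 37.3 + 41.3 + 38.7 + 35.8 = 257.8
GRR = 257.8 / 1000 = 0.2578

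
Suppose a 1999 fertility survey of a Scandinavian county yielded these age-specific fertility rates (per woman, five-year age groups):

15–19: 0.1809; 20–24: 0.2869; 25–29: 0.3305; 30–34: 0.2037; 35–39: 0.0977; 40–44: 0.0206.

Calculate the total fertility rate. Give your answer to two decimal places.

5.60

Sum of ASFRs = 0.1809 + 0.2869 + 0.3305 + 0.2037 + 0.0977 + 0.0206 = 1.1203
TFR = 5 × 1.1203 = 5.6015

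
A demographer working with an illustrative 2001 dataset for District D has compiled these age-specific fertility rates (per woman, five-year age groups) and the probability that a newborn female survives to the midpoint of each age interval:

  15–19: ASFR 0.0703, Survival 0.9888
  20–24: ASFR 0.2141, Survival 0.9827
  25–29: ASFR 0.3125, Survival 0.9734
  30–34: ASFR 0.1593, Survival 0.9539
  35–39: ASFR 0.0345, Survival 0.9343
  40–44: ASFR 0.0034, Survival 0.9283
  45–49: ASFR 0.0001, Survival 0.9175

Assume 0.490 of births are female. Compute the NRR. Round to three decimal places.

Proportion female at birth = 0.490.
Weighting each age-specific rate by interval width and survival:
  15–19: 5 × 0.0703 × 0.9888 = 0.34756
  20–24: 5 × 0.2141 × 0.9827 = 1.05198
  25–29: 5 × 0.3125 × 0.9734 = 1.52094
  30–34: 5 × 0.1593 × 0.9539 = 0.75978
  35–39: 5 × 0.0345 × 0.9343 = 0.16117
  40–44: 5 × 0.0034 × 0.9283 = 0.01578
  45–49: 5 × 0.0001 × 0.9175 = 0.00046
Sum = 3.85767
NRR = 0.490 × 3.85767 = 1.89026

1.890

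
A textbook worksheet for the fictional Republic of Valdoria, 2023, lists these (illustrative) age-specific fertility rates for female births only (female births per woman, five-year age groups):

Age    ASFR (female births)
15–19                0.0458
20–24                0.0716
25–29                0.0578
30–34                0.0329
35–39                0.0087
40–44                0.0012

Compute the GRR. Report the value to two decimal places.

1.09

Sum of female ASFRs = 0.0458 + 0.0716 + 0.0578 + 0.0329 + 0.0087 + 0.0012 = 0.2180
GRR = 5 × 0.2180 = 1.09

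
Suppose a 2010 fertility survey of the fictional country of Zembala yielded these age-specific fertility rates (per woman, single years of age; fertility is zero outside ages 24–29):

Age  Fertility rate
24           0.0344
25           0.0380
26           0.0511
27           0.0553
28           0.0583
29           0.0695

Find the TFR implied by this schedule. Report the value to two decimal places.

0.31

Sum of ASFRs = 0.0344 + 0.0380 + 0.0511 + 0.0553 + 0.0583 + 0.0695 = 0.3066
TFR = 0.3066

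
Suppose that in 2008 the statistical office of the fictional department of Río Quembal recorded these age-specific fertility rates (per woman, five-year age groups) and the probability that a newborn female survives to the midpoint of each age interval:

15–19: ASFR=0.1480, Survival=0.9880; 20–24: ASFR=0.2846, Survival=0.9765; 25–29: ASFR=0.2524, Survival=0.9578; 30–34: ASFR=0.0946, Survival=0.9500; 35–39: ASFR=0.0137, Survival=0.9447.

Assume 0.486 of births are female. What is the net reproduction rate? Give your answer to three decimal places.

1.868

Proportion female at birth = 0.486.
Survival-weighted fertility by age (5·fₓ·Sₓ):
  15–19: 5 × 0.1480 × 0.9880 = 0.73112
  20–24: 5 × 0.2846 × 0.9765 = 1.38956
  25–29: 5 × 0.2524 × 0.9578 = 1.20874
  30–34: 5 × 0.0946 × 0.9500 = 0.44935
  35–39: 5 × 0.0137 × 0.9447 = 0.06471
Sum = 3.84348
NRR = 0.486 × 3.84348 = 1.86793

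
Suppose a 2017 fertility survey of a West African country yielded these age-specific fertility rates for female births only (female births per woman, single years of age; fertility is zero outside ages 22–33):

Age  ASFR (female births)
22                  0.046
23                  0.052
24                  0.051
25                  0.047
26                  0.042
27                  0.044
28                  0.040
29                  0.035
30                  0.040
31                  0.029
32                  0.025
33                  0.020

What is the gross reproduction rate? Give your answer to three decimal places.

0.471

Sum of female ASFRs = 0.046 + 0.052 + 0.051 + 0.047 + 0.042 + 0.044 + 0.040 + 0.035 + 0.040 + 0.029 + 0.025 + 0.020 = 0.471
GRR = 0.471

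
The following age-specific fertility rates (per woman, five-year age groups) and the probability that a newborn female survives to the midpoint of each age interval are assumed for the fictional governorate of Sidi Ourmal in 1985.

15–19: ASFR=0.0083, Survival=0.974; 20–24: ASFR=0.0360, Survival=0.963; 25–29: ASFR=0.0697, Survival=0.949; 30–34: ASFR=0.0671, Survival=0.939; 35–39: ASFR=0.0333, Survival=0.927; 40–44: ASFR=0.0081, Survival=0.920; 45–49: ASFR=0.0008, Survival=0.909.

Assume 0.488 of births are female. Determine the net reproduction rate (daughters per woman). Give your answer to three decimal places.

Proportion female at birth = 0.488.
Survival-weighted fertility by age (5·fₓ·Sₓ):
  15–19: 5 × 0.0083 × 0.974 = 0.04042
  20–24: 5 × 0.0360 × 0.963 = 0.17334
  25–29: 5 × 0.0697 × 0.949 = 0.33073
  30–34: 5 × 0.0671 × 0.939 = 0.31503
  35–39: 5 × 0.0333 × 0.927 = 0.15435
  40–44: 5 × 0.0081 × 0.920 = 0.03726
  45–49: 5 × 0.0008 × 0.909 = 0.00364
Sum = 1.05477
NRR = 0.488 × 1.05477 = 0.51473

0.515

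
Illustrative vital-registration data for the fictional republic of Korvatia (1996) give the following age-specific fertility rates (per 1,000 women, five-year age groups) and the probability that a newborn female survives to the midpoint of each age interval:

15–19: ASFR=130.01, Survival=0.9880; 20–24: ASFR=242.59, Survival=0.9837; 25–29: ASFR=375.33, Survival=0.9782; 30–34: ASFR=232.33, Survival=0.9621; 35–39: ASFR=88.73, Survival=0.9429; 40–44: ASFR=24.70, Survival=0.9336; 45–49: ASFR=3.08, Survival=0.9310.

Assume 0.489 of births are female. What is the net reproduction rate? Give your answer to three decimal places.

Proportion female at birth = 0.489.
Weighting each age-specific rate by interval width and survival:
  15–19: 5 × 130.01/1000 × 0.9880 = 0.64225
  20–24: 5 × 242.59/1000 × 0.9837 = 1.19318
  25–29: 5 × 375.33/1000 × 0.9782 = 1.83574
  30–34: 5 × 232.33/1000 × 0.9621 = 1.11762
  35–39: 5 × 88.73/1000 × 0.9429 = 0.41832
  40–44: 5 × 24.70/1000 × 0.9336 = 0.11530
  45–49: 5 × 3.08/1000 × 0.9310 = 0.01434
Sum = 5.33675
NRR = 0.489 × 5.33675 = 2.60967
An NRR exceeding 1 indicates intrinsic growth under these rates.

2.610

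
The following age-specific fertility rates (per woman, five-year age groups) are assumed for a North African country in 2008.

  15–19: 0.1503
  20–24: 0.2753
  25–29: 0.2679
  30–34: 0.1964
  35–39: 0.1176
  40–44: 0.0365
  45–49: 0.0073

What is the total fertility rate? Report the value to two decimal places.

5.26

Sum of ASFRs = 0.1503 + 0.2753 + 0.2679 + 0.1964 + 0.1176 + 0.0365 + 0.0073 = 1.0513
TFR = 5 × 1.0513 = 5.2565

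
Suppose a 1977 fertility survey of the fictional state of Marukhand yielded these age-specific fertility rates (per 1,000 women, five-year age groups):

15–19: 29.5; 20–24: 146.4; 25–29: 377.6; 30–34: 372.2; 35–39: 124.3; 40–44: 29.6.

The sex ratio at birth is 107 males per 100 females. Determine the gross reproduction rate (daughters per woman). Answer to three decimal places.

2.608

Proportion female at birth = 100 / (100 + 107) = 0.48309.
Sum of ASFRs = 29.5 + 146.4 + 377.6 + 372.2 + 124.3 + 29.6 = 1079.6
TFR = 5 × 1079.6 / 1000 = 5.398
GRR = 0.48309 × 5.398 = 2.60772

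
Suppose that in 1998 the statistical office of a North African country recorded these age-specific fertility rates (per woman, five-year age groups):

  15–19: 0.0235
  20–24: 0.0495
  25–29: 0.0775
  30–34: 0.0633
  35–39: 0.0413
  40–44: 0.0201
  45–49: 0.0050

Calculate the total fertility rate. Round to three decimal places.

Sum of ASFRs = 0.0235 + 0.0495 + 0.0775 + 0.0633 + 0.0413 + 0.0201 + 0.0050 = 0.2802
TFR = 5 × 0.2802 = 1.401

1.401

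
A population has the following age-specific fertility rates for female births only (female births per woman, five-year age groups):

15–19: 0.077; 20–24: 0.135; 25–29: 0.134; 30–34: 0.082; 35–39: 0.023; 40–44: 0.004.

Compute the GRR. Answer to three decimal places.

Sum of female ASFRs = 0.077 + 0.135 + 0.134 + 0.082 + 0.023 + 0.004 = 0.455
GRR = 5 × 0.455 = 2.275

2.275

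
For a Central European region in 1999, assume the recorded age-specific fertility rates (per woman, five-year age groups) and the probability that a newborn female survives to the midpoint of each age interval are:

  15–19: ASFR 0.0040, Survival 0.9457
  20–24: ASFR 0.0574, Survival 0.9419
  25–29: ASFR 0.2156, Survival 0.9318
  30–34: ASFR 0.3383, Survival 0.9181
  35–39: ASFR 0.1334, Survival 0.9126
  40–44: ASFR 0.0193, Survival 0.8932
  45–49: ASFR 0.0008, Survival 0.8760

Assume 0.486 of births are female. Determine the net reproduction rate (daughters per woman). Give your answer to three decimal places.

1.723

Proportion female at birth = 0.486.
Each age group contributes 5 × ASFR × survival:
  15–19: 5 × 0.0040 × 0.9457 = 0.01891
  20–24: 5 × 0.0574 × 0.9419 = 0.27033
  25–29: 5 × 0.2156 × 0.9318 = 1.00448
  30–34: 5 × 0.3383 × 0.9181 = 1.55297
  35–39: 5 × 0.1334 × 0.9126 = 0.60870
  40–44: 5 × 0.0193 × 0.8932 = 0.08619
  45–49: 5 × 0.0008 × 0.8760 = 0.00350
Sum = 3.54508
NRR = 0.486 × 3.54508 = 1.72291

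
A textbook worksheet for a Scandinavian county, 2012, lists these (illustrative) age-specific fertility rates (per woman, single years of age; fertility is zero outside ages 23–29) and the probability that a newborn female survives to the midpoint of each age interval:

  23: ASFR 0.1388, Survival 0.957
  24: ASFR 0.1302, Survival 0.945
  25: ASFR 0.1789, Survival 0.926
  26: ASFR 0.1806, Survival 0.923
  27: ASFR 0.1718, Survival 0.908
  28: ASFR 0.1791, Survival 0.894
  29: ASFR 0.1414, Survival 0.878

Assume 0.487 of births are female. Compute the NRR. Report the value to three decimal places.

Proportion female at birth = 0.487.
Each age group contributes 1 × ASFR × survival:
  23: 1 × 0.1388 × 0.957 = 0.13283
  24: 1 × 0.1302 × 0.945 = 0.12304
  25: 1 × 0.1789 × 0.926 = 0.16566
  26: 1 × 0.1806 × 0.923 = 0.16669
  27: 1 × 0.1718 × 0.908 = 0.15599
  28: 1 × 0.1791 × 0.894 = 0.16012
  29: 1 × 0.1414 × 0.878 = 0.12415
Sum = 1.02848
NRR = 0.487 × 1.02848 = 0.50087

0.501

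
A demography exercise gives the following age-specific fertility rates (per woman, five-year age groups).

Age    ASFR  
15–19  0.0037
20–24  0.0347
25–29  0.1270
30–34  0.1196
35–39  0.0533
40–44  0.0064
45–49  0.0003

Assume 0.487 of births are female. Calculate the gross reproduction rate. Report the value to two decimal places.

0.84

Proportion female at birth = 0.487.
Sum of ASFRs = 0.0037 + 0.0347 + 0.1270 + 0.1196 + 0.0533 + 0.0064 + 0.0003 = 0.3450
TFR = 5 × 0.3450 = 1.725
GRR = 0.487 × 1.725 = 0.84008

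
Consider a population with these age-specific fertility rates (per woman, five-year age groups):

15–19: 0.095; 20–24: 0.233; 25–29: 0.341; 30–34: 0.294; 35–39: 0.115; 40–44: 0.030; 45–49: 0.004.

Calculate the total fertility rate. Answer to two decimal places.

5.56

Sum of ASFRs = 0.095 + 0.233 + 0.341 + 0.294 + 0.115 + 0.030 + 0.004 = 1.112
TFR = 5 × 1.112 = 5.56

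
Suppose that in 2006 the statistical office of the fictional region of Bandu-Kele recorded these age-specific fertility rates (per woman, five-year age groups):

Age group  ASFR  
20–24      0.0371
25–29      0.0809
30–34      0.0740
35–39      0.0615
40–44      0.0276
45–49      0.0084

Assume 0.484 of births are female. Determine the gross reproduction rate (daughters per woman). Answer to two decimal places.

0.70

Proportion female at birth = 0.484.
Sum of ASFRs = 0.0371 + 0.0809 + 0.0740 + 0.0615 + 0.0276 + 0.0084 = 0.2895
TFR = 5 × 0.2895 = 1.4475
GRR = 0.484 × 1.4475 = 0.70059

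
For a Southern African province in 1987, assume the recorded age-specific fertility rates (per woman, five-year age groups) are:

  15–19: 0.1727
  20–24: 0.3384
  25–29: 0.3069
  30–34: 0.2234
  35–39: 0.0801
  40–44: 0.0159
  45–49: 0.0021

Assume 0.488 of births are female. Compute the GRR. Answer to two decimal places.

2.78

Proportion female at birth = 0.488.
Sum of ASFRs = 0.1727 + 0.3384 + 0.3069 + 0.2234 + 0.0801 + 0.0159 + 0.0021 = 1.1395
TFR = 5 × 1.1395 = 5.6975
GRR = 0.488 × 5.6975 = 2.78038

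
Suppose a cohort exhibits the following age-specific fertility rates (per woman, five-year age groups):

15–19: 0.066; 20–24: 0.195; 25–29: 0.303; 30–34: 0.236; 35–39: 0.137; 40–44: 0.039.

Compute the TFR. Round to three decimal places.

4.880

Sum of ASFRs = 0.066 + 0.195 + 0.303 + 0.236 + 0.137 + 0.039 = 0.976
TFR = 5 × 0.976 = 4.88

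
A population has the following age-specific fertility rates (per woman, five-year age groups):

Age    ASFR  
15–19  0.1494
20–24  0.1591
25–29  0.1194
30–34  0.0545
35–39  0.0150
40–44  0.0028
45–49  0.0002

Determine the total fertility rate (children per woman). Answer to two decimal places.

2.50

Sum of ASFRs = 0.1494 + 0.1591 + 0.1194 + 0.0545 + 0.0150 + 0.0028 + 0.0002 = 0.5004
TFR = 5 × 0.5004 = 2.502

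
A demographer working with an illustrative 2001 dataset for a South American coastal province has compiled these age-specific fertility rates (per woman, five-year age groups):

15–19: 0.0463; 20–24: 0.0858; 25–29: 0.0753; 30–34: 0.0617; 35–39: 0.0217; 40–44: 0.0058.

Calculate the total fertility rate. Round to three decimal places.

1.483

Sum of ASFRs = 0.0463 + 0.0858 + 0.0753 + 0.0617 + 0.0217 + 0.0058 = 0.2966
TFR = 5 × 0.2966 = 1.483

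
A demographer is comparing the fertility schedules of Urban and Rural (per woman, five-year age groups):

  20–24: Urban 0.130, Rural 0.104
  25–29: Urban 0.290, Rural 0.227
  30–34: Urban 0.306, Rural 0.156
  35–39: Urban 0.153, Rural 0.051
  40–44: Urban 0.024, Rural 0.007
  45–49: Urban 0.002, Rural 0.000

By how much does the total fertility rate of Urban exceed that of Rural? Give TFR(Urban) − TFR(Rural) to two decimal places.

1.80

Urban:
  Sum of ASFRs = 0.130 + 0.290 + 0.306 + 0.153 + 0.024 + 0.002 = 0.905
  TFR = 5 × 0.905 = 4.525
Rural:
  Sum of ASFRs = 0.104 + 0.227 + 0.156 + 0.051 + 0.007 + 0.000 = 0.545
  TFR = 5 × 0.545 = 2.725
Difference = 4.525 − 2.725 = 1.8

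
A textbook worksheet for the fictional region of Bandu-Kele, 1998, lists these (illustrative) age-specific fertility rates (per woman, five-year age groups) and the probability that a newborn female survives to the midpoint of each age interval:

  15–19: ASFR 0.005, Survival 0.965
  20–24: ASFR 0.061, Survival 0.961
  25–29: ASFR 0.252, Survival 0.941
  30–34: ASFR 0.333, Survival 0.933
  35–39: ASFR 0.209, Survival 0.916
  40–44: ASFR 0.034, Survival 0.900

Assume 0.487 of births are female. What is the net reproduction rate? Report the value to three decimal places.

2.029

Proportion female at birth = 0.487.
Weighting each age-specific rate by interval width and survival:
  15–19: 5 × 0.005 × 0.965 = 0.02413
  20–24: 5 × 0.061 × 0.961 = 0.29311
  25–29: 5 × 0.252 × 0.941 = 1.18566
  30–34: 5 × 0.333 × 0.933 = 1.55345
  35–39: 5 × 0.209 × 0.916 = 0.95722
  40–44: 5 × 0.034 × 0.900 = 0.15300
Sum = 4.16657
NRR = 0.487 × 4.16657 = 2.02912
NRR > 1, so each generation more than replaces itself.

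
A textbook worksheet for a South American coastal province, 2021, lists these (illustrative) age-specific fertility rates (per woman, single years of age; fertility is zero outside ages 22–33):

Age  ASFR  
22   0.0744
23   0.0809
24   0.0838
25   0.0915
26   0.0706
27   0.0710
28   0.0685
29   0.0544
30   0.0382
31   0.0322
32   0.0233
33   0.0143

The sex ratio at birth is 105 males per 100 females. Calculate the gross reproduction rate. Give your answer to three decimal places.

0.343

Proportion female at birth = 100 / (100 + 105) = 0.48780.
Sum of ASFRs = 0.0744 + 0.0809 + 0.0838 + 0.0915 + 0.0706 + 0.0710 + 0.0685 + 0.0544 + 0.0382 + 0.0322 + 0.0233 + 0.0143 = 0.7031
TFR = 0.7031
GRR = 0.48780 × 0.7031 = 0.34297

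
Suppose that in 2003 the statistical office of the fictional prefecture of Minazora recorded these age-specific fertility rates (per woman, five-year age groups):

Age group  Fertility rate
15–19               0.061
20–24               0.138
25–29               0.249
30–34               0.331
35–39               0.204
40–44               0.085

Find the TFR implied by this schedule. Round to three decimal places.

Sum of ASFRs = 0.061 + 0.138 + 0.249 + 0.331 + 0.204 + 0.085 = 1.068
TFR = 5 × 1.068 = 5.34

5.340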